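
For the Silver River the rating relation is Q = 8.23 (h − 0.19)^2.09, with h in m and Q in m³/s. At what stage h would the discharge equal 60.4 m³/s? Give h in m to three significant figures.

h − h₀ = (Q/C)^(1/b) = (60.4/8.23)^(1/2.09) = 2.595 m
h = 0.19 + 2.595 = 2.785 m

2.79 m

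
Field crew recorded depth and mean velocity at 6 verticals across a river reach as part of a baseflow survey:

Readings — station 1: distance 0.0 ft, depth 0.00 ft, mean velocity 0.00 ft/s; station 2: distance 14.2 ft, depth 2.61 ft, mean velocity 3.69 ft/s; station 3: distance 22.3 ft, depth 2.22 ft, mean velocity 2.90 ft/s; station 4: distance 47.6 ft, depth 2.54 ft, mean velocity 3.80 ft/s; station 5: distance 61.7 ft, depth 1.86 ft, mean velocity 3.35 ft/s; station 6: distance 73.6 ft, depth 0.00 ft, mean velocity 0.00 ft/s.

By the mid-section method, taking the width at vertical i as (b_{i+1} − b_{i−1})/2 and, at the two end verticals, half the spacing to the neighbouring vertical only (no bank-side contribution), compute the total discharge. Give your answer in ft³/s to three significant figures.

w_2 = (22.3 − 0.0)/2 = 11.15 ft; q_2 = 3.69 × 2.61 × 11.15 = 107.4 ft³/s
w_3 = (47.6 − 14.2)/2 = 16.7 ft; q_3 = 2.90 × 2.22 × 16.7 = 107.5 ft³/s
w_4 = (61.7 − 22.3)/2 = 19.7 ft; q_4 = 3.80 × 2.54 × 19.7 = 190.1 ft³/s
w_5 = (73.6 − 47.6)/2 = 13 ft; q_5 = 3.35 × 1.86 × 13 = 81.00 ft³/s
Stations 1, 6 contribute zero (depth or velocity is 0).
Q = Σ qᵢ = 486.0 ft³/s

486 ft³/s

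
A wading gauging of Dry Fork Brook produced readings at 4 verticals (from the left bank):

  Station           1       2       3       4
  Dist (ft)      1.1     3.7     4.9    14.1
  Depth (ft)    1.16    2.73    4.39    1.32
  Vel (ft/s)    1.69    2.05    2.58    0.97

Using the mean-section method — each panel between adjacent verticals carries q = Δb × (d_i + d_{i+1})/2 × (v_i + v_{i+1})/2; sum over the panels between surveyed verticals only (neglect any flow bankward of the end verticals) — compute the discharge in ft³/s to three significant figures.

Panel 1-2: Δb = 2.6 ft, d̄ = (1.16+2.73)/2 = 1.945, v̄ = (1.69+2.05)/2 = 1.87 → q = 2.6×1.945×1.87 = 9.457 ft³/s
Panel 2-3: Δb = 1.2 ft, d̄ = (2.73+4.39)/2 = 3.56, v̄ = (2.05+2.58)/2 = 2.315 → q = 1.2×3.56×2.315 = 9.890 ft³/s
Panel 3-4: Δb = 9.2 ft, d̄ = (4.39+1.32)/2 = 2.855, v̄ = (2.58+0.97)/2 = 1.775 → q = 9.2×2.855×1.775 = 46.62 ft³/s
Q = Σ q = 65.97 ft³/s

66.0 ft³/s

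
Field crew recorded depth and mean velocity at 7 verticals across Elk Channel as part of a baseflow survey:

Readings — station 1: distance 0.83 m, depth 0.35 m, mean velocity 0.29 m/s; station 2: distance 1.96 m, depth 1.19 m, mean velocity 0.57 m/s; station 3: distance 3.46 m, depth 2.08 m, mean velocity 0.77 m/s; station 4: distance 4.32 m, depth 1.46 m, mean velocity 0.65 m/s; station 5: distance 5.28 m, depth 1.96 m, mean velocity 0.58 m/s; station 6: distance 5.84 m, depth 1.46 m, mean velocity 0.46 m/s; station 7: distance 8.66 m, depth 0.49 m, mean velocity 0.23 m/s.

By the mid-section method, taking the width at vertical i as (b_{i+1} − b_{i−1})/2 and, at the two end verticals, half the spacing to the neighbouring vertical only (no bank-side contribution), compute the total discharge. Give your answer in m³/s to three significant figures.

w_1 = (1.96 − 0.83)/2 = 0.565 m; q_1 = 0.29 × 0.35 × 0.565 = 0.05735 m³/s
w_2 = (3.46 − 0.83)/2 = 1.315 m; q_2 = 0.57 × 1.19 × 1.315 = 0.8920 m³/s
w_3 = (4.32 − 1.96)/2 = 1.18 m; q_3 = 0.77 × 2.08 × 1.18 = 1.890 m³/s
w_4 = (5.28 − 3.46)/2 = 0.91 m; q_4 = 0.65 × 1.46 × 0.91 = 0.8636 m³/s
w_5 = (5.84 − 4.32)/2 = 0.76 m; q_5 = 0.58 × 1.96 × 0.76 = 0.8640 m³/s
w_6 = (8.66 − 5.28)/2 = 1.69 m; q_6 = 0.46 × 1.46 × 1.69 = 1.135 m³/s
w_7 = (8.66 − 5.84)/2 = 1.41 m; q_7 = 0.23 × 0.49 × 1.41 = 0.1589 m³/s
Q = Σ qᵢ = 5.861 m³/s

5.86 m³/s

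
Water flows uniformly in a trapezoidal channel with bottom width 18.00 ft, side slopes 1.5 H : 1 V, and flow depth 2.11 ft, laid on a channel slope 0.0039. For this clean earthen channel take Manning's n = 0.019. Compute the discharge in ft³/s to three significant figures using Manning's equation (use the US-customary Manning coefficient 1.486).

316 ft³/s

A = (b + z·y)·y = (18.00 + 1.5×2.11)×2.11 = 44.66 ft²
P = b + 2y√(1+z²) = 18.00 + 2×2.11×√(1+1.5²) = 25.61 ft
R = A/P = 44.66/25.61 = 1.744 ft
Q = (1.486/n)·A·R^(2/3)·S^(1/2) = (1.486/0.019) × 44.66 × 1.744^(2/3) × 0.0039^(1/2) = 316.0 ft³/s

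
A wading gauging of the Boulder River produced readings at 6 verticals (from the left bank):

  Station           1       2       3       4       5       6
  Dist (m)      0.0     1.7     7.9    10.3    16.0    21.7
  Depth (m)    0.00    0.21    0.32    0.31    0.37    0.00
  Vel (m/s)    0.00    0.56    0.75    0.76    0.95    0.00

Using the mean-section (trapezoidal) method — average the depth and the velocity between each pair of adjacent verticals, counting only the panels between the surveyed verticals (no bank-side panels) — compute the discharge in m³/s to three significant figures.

3.85 m³/s

Panel 1-2: Δb = 1.7 m, d̄ = (0.00+0.21)/2 = 0.105, v̄ = (0.00+0.56)/2 = 0.28 → q = 1.7×0.105×0.28 = 0.04998 m³/s
Panel 2-3: Δb = 6.2 m, d̄ = (0.21+0.32)/2 = 0.265, v̄ = (0.56+0.75)/2 = 0.655 → q = 6.2×0.265×0.655 = 1.076 m³/s
Panel 3-4: Δb = 2.4 m, d̄ = (0.32+0.31)/2 = 0.315, v̄ = (0.75+0.76)/2 = 0.755 → q = 2.4×0.315×0.755 = 0.5708 m³/s
Panel 4-5: Δb = 5.7 m, d̄ = (0.31+0.37)/2 = 0.34, v̄ = (0.76+0.95)/2 = 0.855 → q = 5.7×0.34×0.855 = 1.657 m³/s
Panel 5-6: Δb = 5.7 m, d̄ = (0.37+0.00)/2 = 0.185, v̄ = (0.95+0.00)/2 = 0.475 → q = 5.7×0.185×0.475 = 0.5009 m³/s
Q = Σ q = 3.855 m³/s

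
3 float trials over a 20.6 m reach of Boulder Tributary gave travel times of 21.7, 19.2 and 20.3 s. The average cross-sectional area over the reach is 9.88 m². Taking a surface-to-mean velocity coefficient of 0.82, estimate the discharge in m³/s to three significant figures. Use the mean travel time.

8.18 m³/s

t̄ = (21.7 + 19.2 + 20.3) / 3 = 20.4 s
v_surface = L / t̄ = 20.6 / 20.4 = 1.010 m/s
v_mean = 0.82 × 1.010 = 0.8280 m/s
Q = A × v_mean = 9.88 × 0.8280 = 8.181 m³/s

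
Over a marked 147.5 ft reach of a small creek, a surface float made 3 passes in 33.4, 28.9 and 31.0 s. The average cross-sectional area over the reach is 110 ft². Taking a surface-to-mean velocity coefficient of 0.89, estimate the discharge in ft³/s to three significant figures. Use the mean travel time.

t̄ = (33.4 + 28.9 + 31.0) / 3 = 31.1 s
v_surface = L / t̄ = 147.5 / 31.1 = 4.743 ft/s
v_mean = 0.89 × 4.743 = 4.221 ft/s
Q = A × v_mean = 110 × 4.221 = 464.3 ft³/s

464 ft³/s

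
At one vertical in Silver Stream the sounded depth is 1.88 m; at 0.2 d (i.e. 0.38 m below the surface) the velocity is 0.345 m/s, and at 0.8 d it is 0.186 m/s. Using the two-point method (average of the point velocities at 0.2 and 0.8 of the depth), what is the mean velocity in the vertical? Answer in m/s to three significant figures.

v̄ = (0.345 + 0.186) / 2 = 0.2655 m/s

0.266 m/s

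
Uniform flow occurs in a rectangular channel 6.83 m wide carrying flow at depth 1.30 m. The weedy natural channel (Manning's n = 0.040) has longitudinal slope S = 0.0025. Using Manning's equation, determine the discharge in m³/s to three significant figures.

A = b·y = 6.83 × 1.30 = 8.879 m²
P = b + 2y = 6.83 + 2×1.30 = 9.430 m
R = A/P = 8.879/9.430 = 0.9416 m
Q = (1/n)·A·R^(2/3)·S^(1/2) = (1/0.040) × 8.879 × 0.9416^(2/3) × 0.0025^(1/2) = 10.66 m³/s

10.7 m³/s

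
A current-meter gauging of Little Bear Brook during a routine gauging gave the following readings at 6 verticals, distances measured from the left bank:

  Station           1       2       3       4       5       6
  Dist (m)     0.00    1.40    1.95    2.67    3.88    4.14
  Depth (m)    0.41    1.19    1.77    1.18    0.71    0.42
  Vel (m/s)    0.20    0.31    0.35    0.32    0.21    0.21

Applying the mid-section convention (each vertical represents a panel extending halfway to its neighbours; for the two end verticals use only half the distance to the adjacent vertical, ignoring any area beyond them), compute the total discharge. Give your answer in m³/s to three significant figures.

w_1 = (1.40 − 0.00)/2 = 0.7 m; q_1 = 0.20 × 0.41 × 0.7 = 0.05740 m³/s
w_2 = (1.95 − 0.00)/2 = 0.975 m; q_2 = 0.31 × 1.19 × 0.975 = 0.3597 m³/s
w_3 = (2.67 − 1.40)/2 = 0.635 m; q_3 = 0.35 × 1.77 × 0.635 = 0.3934 m³/s
w_4 = (3.88 − 1.95)/2 = 0.965 m; q_4 = 0.32 × 1.18 × 0.965 = 0.3644 m³/s
w_5 = (4.14 − 2.67)/2 = 0.735 m; q_5 = 0.21 × 0.71 × 0.735 = 0.1096 m³/s
w_6 = (4.14 − 3.88)/2 = 0.13 m; q_6 = 0.21 × 0.42 × 0.13 = 0.01147 m³/s
Q = Σ qᵢ = 1.296 m³/s

1.30 m³/s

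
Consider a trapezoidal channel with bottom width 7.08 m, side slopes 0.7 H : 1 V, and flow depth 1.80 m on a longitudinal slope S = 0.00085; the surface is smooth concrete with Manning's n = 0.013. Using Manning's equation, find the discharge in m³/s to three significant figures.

40.3 m³/s

A = (b + z·y)·y = (7.08 + 0.7×1.80)×1.80 = 15.01 m²
P = b + 2y√(1+z²) = 7.08 + 2×1.80×√(1+0.7²) = 11.47 m
R = A/P = 15.01/11.47 = 1.308 m
Q = (1/n)·A·R^(2/3)·S^(1/2) = (1/0.013) × 15.01 × 1.308^(2/3) × 0.00085^(1/2) = 40.27 m³/s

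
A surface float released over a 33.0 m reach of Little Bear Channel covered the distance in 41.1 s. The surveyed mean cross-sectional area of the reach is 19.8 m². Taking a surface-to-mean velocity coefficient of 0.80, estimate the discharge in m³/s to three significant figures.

12.7 m³/s

v_surface = L / t̄ = 33.0 / 41.1 = 0.8029 m/s
v_mean = 0.80 × 0.8029 = 0.6423 m/s
Q = A × v_mean = 19.8 × 0.6423 = 12.72 m³/s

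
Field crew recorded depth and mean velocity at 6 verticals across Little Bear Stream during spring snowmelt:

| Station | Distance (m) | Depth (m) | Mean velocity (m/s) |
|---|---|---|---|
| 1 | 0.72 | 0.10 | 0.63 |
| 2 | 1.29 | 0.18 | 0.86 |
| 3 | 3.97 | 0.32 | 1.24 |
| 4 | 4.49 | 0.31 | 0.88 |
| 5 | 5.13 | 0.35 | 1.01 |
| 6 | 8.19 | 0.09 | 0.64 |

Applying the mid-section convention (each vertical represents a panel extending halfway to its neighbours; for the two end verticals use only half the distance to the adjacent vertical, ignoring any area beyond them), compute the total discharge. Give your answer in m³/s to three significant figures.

1.80 m³/s

w_1 = (1.29 − 0.72)/2 = 0.285 m; q_1 = 0.63 × 0.10 × 0.285 = 0.01796 m³/s
w_2 = (3.97 − 0.72)/2 = 1.625 m; q_2 = 0.86 × 0.18 × 1.625 = 0.2516 m³/s
w_3 = (4.49 − 1.29)/2 = 1.6 m; q_3 = 1.24 × 0.32 × 1.6 = 0.6349 m³/s
w_4 = (5.13 − 3.97)/2 = 0.58 m; q_4 = 0.88 × 0.31 × 0.58 = 0.1582 m³/s
w_5 = (8.19 − 4.49)/2 = 1.85 m; q_5 = 1.01 × 0.35 × 1.85 = 0.6540 m³/s
w_6 = (8.19 − 5.13)/2 = 1.53 m; q_6 = 0.64 × 0.09 × 1.53 = 0.08813 m³/s
Q = Σ qᵢ = 1.805 m³/s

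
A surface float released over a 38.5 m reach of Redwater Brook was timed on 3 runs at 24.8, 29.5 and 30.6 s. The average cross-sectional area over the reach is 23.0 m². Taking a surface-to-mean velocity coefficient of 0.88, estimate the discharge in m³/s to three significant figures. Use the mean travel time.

27.5 m³/s

t̄ = (24.8 + 29.5 + 30.6) / 3 = 28.3 s
v_surface = L / t̄ = 38.5 / 28.3 = 1.360 m/s
v_mean = 0.88 × 1.360 = 1.197 m/s
Q = A × v_mean = 23.0 × 1.197 = 27.53 m³/s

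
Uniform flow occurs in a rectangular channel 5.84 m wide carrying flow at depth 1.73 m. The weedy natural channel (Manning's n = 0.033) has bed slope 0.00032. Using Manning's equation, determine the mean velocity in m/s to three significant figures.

0.573 m/s

A = b·y = 5.84 × 1.73 = 10.10 m²
P = b + 2y = 5.84 + 2×1.73 = 9.300 m
R = A/P = 10.10/9.300 = 1.086 m
Q = (1/n)·A·R^(2/3)·S^(1/2) = (1/0.033) × 10.10 × 1.086^(2/3) × 0.00032^(1/2) = 5.788 m³/s
V = Q/A = 5.788/10.10 = 0.5729 m/s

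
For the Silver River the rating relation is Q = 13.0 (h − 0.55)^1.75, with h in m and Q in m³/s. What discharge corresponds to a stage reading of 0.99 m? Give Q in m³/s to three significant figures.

Q = 13.0 × (0.99 − 0.55)^1.75 = 13.0 × 0.44^1.75 = 3.090 m³/s

3.09 m³/s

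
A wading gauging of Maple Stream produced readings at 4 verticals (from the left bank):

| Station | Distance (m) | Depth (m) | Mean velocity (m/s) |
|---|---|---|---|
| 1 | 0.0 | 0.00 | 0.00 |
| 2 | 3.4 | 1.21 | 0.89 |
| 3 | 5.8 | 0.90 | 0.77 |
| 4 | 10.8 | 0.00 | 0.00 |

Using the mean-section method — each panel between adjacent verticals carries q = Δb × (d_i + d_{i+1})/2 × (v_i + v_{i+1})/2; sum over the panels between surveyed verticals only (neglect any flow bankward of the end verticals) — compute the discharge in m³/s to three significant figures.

Panel 1-2: Δb = 3.4 m, d̄ = (0.00+1.21)/2 = 0.605, v̄ = (0.00+0.89)/2 = 0.445 → q = 3.4×0.605×0.445 = 0.9154 m³/s
Panel 2-3: Δb = 2.4 m, d̄ = (1.21+0.90)/2 = 1.055, v̄ = (0.89+0.77)/2 = 0.83 → q = 2.4×1.055×0.83 = 2.102 m³/s
Panel 3-4: Δb = 5 m, d̄ = (0.90+0.00)/2 = 0.45, v̄ = (0.77+0.00)/2 = 0.385 → q = 5×0.45×0.385 = 0.8663 m³/s
Q = Σ q = 3.883 m³/s

3.88 m³/s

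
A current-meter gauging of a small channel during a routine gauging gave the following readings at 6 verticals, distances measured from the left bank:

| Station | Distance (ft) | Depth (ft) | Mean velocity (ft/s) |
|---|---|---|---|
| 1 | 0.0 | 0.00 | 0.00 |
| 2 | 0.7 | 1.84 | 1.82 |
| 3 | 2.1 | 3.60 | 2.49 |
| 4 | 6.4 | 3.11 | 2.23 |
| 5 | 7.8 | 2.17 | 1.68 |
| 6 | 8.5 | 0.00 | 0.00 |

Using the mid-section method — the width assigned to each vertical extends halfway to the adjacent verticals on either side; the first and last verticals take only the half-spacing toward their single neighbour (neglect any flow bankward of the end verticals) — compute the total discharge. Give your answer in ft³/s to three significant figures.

52.7 ft³/s

w_2 = (2.1 − 0.0)/2 = 1.05 ft; q_2 = 1.82 × 1.84 × 1.05 = 3.516 ft³/s
w_3 = (6.4 − 0.7)/2 = 2.85 ft; q_3 = 2.49 × 3.60 × 2.85 = 25.55 ft³/s
w_4 = (7.8 − 2.1)/2 = 2.85 ft; q_4 = 2.23 × 3.11 × 2.85 = 19.77 ft³/s
w_5 = (8.5 − 6.4)/2 = 1.05 ft; q_5 = 1.68 × 2.17 × 1.05 = 3.828 ft³/s
Stations 1, 6 contribute zero (depth or velocity is 0).
Q = Σ qᵢ = 52.66 ft³/s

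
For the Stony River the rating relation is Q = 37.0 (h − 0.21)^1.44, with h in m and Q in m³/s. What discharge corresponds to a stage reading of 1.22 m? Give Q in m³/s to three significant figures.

37.5 m³/s

Q = 37.0 × (1.22 − 0.21)^1.44 = 37.0 × 1.01^1.44 = 37.53 m³/s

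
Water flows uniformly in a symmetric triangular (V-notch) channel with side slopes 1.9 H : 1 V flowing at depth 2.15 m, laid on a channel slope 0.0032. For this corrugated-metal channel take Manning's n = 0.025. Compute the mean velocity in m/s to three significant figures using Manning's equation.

A = z·y² = 1.9×2.15² = 8.783 m²
P = 2y√(1+z²) = 2×2.15×√(1+1.9²) = 9.232 m
R = A/P = 8.783/9.232 = 0.9513 m
Q = (1/n)·A·R^(2/3)·S^(1/2) = (1/0.025) × 8.783 × 0.9513^(2/3) × 0.0032^(1/2) = 19.22 m³/s
V = Q/A = 19.22/8.783 = 2.189 m/s

2.19 m/s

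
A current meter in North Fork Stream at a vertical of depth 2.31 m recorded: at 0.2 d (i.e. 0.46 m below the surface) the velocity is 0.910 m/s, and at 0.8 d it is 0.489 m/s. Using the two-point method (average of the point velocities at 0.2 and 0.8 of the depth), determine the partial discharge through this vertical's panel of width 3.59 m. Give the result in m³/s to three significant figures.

v̄ = (0.910 + 0.489) / 2 = 0.6995 m/s
q = v̄ × d × w = 0.6995 × 2.31 × 3.59 = 5.801 m³/s

5.80 m³/s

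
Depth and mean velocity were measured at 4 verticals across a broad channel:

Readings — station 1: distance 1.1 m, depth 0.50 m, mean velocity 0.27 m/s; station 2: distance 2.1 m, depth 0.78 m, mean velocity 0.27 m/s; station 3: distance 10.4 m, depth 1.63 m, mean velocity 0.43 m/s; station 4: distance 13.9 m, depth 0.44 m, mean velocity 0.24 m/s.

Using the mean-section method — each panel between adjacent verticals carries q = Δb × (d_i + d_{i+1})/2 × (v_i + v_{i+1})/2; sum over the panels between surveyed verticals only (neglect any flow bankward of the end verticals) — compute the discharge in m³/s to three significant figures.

4.89 m³/s

Panel 1-2: Δb = 1 m, d̄ = (0.50+0.78)/2 = 0.64, v̄ = (0.27+0.27)/2 = 0.27 → q = 1×0.64×0.27 = 0.1728 m³/s
Panel 2-3: Δb = 8.3 m, d̄ = (0.78+1.63)/2 = 1.205, v̄ = (0.27+0.43)/2 = 0.35 → q = 8.3×1.205×0.35 = 3.501 m³/s
Panel 3-4: Δb = 3.5 m, d̄ = (1.63+0.44)/2 = 1.035, v̄ = (0.43+0.24)/2 = 0.335 → q = 3.5×1.035×0.335 = 1.214 m³/s
Q = Σ q = 4.887 m³/s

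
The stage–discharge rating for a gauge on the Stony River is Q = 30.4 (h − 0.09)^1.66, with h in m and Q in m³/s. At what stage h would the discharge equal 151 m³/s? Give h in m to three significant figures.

h − h₀ = (Q/C)^(1/b) = (151/30.4)^(1/1.66) = 2.626 m
h = 0.09 + 2.626 = 2.716 m

2.72 m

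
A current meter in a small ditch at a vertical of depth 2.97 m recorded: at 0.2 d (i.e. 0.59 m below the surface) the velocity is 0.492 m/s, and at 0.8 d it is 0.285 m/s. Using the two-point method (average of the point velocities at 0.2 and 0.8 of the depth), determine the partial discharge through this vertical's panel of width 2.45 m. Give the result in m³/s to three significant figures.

2.83 m³/s

v̄ = (0.492 + 0.285) / 2 = 0.3885 m/s
q = v̄ × d × w = 0.3885 × 2.97 × 2.45 = 2.827 m³/s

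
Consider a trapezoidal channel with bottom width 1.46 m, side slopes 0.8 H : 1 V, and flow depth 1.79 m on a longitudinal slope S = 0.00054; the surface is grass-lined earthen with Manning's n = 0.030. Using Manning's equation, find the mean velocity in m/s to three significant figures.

0.699 m/s

A = (b + z·y)·y = (1.46 + 0.8×1.79)×1.79 = 5.177 m²
P = b + 2y√(1+z²) = 1.46 + 2×1.79×√(1+0.8²) = 6.045 m
R = A/P = 5.177/6.045 = 0.8564 m
Q = (1/n)·A·R^(2/3)·S^(1/2) = (1/0.030) × 5.177 × 0.8564^(2/3) × 0.00054^(1/2) = 3.616 m³/s
V = Q/A = 3.616/5.177 = 0.6985 m/s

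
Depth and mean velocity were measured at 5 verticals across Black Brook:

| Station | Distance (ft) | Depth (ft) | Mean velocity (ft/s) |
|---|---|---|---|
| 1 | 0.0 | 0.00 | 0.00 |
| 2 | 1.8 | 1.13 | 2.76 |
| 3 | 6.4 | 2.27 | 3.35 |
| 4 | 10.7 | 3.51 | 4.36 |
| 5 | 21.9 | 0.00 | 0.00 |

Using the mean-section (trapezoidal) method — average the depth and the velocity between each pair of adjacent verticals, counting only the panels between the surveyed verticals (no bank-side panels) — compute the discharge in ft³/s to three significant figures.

Panel 1-2: Δb = 1.8 ft, d̄ = (0.00+1.13)/2 = 0.565, v̄ = (0.00+2.76)/2 = 1.38 → q = 1.8×0.565×1.38 = 1.403 ft³/s
Panel 2-3: Δb = 4.6 ft, d̄ = (1.13+2.27)/2 = 1.7, v̄ = (2.76+3.35)/2 = 3.055 → q = 4.6×1.7×3.055 = 23.89 ft³/s
Panel 3-4: Δb = 4.3 ft, d̄ = (2.27+3.51)/2 = 2.89, v̄ = (3.35+4.36)/2 = 3.855 → q = 4.3×2.89×3.855 = 47.91 ft³/s
Panel 4-5: Δb = 11.2 ft, d̄ = (3.51+0.00)/2 = 1.755, v̄ = (4.36+0.00)/2 = 2.18 → q = 11.2×1.755×2.18 = 42.85 ft³/s
Q = Σ q = 116.0 ft³/s

116 ft³/s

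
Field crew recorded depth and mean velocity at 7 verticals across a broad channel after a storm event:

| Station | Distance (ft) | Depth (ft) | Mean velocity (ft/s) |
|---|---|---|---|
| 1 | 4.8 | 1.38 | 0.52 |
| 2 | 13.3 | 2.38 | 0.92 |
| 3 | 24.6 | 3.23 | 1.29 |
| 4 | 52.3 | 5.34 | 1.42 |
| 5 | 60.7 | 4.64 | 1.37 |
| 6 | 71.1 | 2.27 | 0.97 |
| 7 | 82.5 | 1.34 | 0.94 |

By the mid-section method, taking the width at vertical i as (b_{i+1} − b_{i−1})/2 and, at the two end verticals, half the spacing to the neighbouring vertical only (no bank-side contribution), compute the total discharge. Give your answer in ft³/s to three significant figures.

w_1 = (13.3 − 4.8)/2 = 4.25 ft; q_1 = 0.52 × 1.38 × 4.25 = 3.050 ft³/s
w_2 = (24.6 − 4.8)/2 = 9.9 ft; q_2 = 0.92 × 2.38 × 9.9 = 21.68 ft³/s
w_3 = (52.3 − 13.3)/2 = 19.5 ft; q_3 = 1.29 × 3.23 × 19.5 = 81.25 ft³/s
w_4 = (60.7 − 24.6)/2 = 18.05 ft; q_4 = 1.42 × 5.34 × 18.05 = 136.9 ft³/s
w_5 = (71.1 − 52.3)/2 = 9.4 ft; q_5 = 1.37 × 4.64 × 9.4 = 59.75 ft³/s
w_6 = (82.5 − 60.7)/2 = 10.9 ft; q_6 = 0.97 × 2.27 × 10.9 = 24.00 ft³/s
w_7 = (82.5 − 71.1)/2 = 5.7 ft; q_7 = 0.94 × 1.34 × 5.7 = 7.180 ft³/s
Q = Σ qᵢ = 333.8 ft³/s

334 ft³/s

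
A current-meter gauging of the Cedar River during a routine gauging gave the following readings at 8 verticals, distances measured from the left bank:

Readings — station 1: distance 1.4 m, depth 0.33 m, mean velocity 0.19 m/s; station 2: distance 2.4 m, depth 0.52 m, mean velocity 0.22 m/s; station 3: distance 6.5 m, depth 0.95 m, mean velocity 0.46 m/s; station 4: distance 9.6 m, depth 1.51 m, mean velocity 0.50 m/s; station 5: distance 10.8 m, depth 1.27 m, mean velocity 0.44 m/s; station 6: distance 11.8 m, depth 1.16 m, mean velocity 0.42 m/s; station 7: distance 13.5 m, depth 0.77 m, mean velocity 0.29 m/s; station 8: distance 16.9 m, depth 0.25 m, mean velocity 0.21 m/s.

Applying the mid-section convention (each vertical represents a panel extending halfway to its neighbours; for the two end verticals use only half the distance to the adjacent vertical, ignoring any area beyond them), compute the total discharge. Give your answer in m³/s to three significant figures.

5.45 m³/s

w_1 = (2.4 − 1.4)/2 = 0.5 m; q_1 = 0.19 × 0.33 × 0.5 = 0.03135 m³/s
w_2 = (6.5 − 1.4)/2 = 2.55 m; q_2 = 0.22 × 0.52 × 2.55 = 0.2917 m³/s
w_3 = (9.6 − 2.4)/2 = 3.6 m; q_3 = 0.46 × 0.95 × 3.6 = 1.573 m³/s
w_4 = (10.8 − 6.5)/2 = 2.15 m; q_4 = 0.50 × 1.51 × 2.15 = 1.623 m³/s
w_5 = (11.8 − 9.6)/2 = 1.1 m; q_5 = 0.44 × 1.27 × 1.1 = 0.6147 m³/s
w_6 = (13.5 − 10.8)/2 = 1.35 m; q_6 = 0.42 × 1.16 × 1.35 = 0.6577 m³/s
w_7 = (16.9 − 11.8)/2 = 2.55 m; q_7 = 0.29 × 0.77 × 2.55 = 0.5694 m³/s
w_8 = (16.9 − 13.5)/2 = 1.7 m; q_8 = 0.21 × 0.25 × 1.7 = 0.08925 m³/s
Q = Σ qᵢ = 5.451 m³/s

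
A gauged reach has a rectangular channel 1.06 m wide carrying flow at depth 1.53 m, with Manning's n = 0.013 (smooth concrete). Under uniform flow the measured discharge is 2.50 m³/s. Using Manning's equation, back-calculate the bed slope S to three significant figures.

A = b·y = 1.06 × 1.53 = 1.622 m²
P = b + 2y = 1.06 + 2×1.53 = 4.120 m
R = A/P = 1.622/4.120 = 0.3936 m
S = (Q·n / (1·A·R^(2/3)))² = (2.50×0.013 / (1×1.622×0.5371))² = 0.001392

0.00139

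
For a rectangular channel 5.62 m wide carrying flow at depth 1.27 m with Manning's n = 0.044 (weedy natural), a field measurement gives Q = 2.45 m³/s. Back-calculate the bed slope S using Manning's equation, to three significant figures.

0.000273

A = b·y = 5.62 × 1.27 = 7.137 m²
P = b + 2y = 5.62 + 2×1.27 = 8.160 m
R = A/P = 7.137/8.160 = 0.8747 m
S = (Q·n / (1·A·R^(2/3)))² = (2.45×0.044 / (1×7.137×0.9146))² = 0.0002727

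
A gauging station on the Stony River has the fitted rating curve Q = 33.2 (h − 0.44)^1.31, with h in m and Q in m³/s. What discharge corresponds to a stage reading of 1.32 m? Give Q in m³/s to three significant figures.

28.1 m³/s

Q = 33.2 × (1.32 − 0.44)^1.31 = 33.2 × 0.88^1.31 = 28.08 m³/s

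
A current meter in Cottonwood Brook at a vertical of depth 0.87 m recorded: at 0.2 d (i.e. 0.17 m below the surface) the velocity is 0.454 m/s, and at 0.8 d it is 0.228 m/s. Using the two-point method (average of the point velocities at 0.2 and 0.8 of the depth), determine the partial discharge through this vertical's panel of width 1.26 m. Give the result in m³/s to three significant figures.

v̄ = (0.454 + 0.228) / 2 = 0.3410 m/s
q = v̄ × d × w = 0.3410 × 0.87 × 1.26 = 0.3738 m³/s

0.374 m³/s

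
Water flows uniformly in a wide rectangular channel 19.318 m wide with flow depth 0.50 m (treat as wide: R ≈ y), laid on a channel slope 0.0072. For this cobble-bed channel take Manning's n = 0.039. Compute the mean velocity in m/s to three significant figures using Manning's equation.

1.37 m/s

A = b·y = 19.318 × 0.50 = 9.659 m²
Wide channel: R ≈ y = 0.50 m
Q = (1/n)·A·R^(2/3)·S^(1/2) = (1/0.039) × 9.659 × 0.5000^(2/3) × 0.0072^(1/2) = 13.24 m³/s
V = Q/A = 13.24/9.659 = 1.371 m/s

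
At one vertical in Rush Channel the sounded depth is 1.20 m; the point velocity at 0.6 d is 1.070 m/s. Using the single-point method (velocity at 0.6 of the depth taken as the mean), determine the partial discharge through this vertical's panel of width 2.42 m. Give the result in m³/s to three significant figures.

3.11 m³/s

v̄ = v₀.₆ = 1.070 m/s
q = v̄ × d × w = 1.070 × 1.20 × 2.42 = 3.107 m³/s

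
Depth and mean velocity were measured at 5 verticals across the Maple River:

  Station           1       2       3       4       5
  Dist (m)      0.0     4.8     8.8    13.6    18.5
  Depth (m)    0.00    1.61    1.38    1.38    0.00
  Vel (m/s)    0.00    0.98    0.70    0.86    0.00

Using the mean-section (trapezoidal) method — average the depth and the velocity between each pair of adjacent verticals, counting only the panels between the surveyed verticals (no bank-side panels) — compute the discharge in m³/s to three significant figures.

13.5 m³/s

Panel 1-2: Δb = 4.8 m, d̄ = (0.00+1.61)/2 = 0.805, v̄ = (0.00+0.98)/2 = 0.49 → q = 4.8×0.805×0.49 = 1.893 m³/s
Panel 2-3: Δb = 4 m, d̄ = (1.61+1.38)/2 = 1.495, v̄ = (0.98+0.70)/2 = 0.84 → q = 4×1.495×0.84 = 5.023 m³/s
Panel 3-4: Δb = 4.8 m, d̄ = (1.38+1.38)/2 = 1.38, v̄ = (0.70+0.86)/2 = 0.78 → q = 4.8×1.38×0.78 = 5.167 m³/s
Panel 4-5: Δb = 4.9 m, d̄ = (1.38+0.00)/2 = 0.69, v̄ = (0.86+0.00)/2 = 0.43 → q = 4.9×0.69×0.43 = 1.454 m³/s
Q = Σ q = 13.54 m³/s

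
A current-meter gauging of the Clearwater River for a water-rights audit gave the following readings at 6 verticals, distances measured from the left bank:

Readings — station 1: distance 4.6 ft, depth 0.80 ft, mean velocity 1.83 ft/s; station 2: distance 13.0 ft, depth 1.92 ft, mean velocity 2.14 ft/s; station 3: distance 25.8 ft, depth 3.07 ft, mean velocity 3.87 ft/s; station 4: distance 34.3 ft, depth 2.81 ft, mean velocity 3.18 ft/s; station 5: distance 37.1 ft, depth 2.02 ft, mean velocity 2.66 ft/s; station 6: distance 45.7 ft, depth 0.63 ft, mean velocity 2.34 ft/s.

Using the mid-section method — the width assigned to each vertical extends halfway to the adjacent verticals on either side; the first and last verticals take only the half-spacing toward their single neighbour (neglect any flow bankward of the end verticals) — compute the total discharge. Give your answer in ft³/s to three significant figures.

w_1 = (13.0 − 4.6)/2 = 4.2 ft; q_1 = 1.83 × 0.80 × 4.2 = 6.149 ft³/s
w_2 = (25.8 − 4.6)/2 = 10.6 ft; q_2 = 2.14 × 1.92 × 10.6 = 43.55 ft³/s
w_3 = (34.3 − 13.0)/2 = 10.65 ft; q_3 = 3.87 × 3.07 × 10.65 = 126.5 ft³/s
w_4 = (37.1 − 25.8)/2 = 5.65 ft; q_4 = 3.18 × 2.81 × 5.65 = 50.49 ft³/s
w_5 = (45.7 − 34.3)/2 = 5.7 ft; q_5 = 2.66 × 2.02 × 5.7 = 30.63 ft³/s
w_6 = (45.7 − 37.1)/2 = 4.3 ft; q_6 = 2.34 × 0.63 × 4.3 = 6.339 ft³/s
Q = Σ qᵢ = 263.7 ft³/s

264 ft³/s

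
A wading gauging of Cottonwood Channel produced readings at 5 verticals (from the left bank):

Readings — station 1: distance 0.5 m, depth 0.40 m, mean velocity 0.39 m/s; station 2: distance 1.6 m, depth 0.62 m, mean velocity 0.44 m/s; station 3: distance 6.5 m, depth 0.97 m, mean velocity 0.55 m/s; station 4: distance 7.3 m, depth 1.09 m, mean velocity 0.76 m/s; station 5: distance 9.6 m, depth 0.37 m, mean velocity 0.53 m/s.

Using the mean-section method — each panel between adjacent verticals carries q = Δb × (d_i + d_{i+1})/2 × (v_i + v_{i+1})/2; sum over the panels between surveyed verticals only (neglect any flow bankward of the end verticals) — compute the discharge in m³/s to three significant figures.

Panel 1-2: Δb = 1.1 m, d̄ = (0.40+0.62)/2 = 0.51, v̄ = (0.39+0.44)/2 = 0.415 → q = 1.1×0.51×0.415 = 0.2328 m³/s
Panel 2-3: Δb = 4.9 m, d̄ = (0.62+0.97)/2 = 0.795, v̄ = (0.44+0.55)/2 = 0.495 → q = 4.9×0.795×0.495 = 1.928 m³/s
Panel 3-4: Δb = 0.8 m, d̄ = (0.97+1.09)/2 = 1.03, v̄ = (0.55+0.76)/2 = 0.655 → q = 0.8×1.03×0.655 = 0.5397 m³/s
Panel 4-5: Δb = 2.3 m, d̄ = (1.09+0.37)/2 = 0.73, v̄ = (0.76+0.53)/2 = 0.645 → q = 2.3×0.73×0.645 = 1.083 m³/s
Q = Σ q = 3.784 m³/s

3.78 m³/s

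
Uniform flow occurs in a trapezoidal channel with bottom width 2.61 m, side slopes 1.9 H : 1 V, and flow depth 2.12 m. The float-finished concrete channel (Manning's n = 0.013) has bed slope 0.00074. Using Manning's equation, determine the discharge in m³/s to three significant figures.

A = (b + z·y)·y = (2.61 + 1.9×2.12)×2.12 = 14.07 m²
P = b + 2y√(1+z²) = 2.61 + 2×2.12×√(1+1.9²) = 11.71 m
R = A/P = 14.07/11.71 = 1.201 m
Q = (1/n)·A·R^(2/3)·S^(1/2) = (1/0.013) × 14.07 × 1.201^(2/3) × 0.00074^(1/2) = 33.28 m³/s

33.3 m³/s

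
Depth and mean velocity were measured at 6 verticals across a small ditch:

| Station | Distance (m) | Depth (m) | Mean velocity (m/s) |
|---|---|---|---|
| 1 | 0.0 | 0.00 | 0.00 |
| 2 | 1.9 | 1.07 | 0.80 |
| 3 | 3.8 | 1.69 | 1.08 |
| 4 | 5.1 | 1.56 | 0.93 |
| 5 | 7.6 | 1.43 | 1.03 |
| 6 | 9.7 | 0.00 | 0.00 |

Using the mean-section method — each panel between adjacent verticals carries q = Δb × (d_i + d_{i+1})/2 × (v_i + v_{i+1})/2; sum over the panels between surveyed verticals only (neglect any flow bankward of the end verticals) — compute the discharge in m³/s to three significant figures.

Panel 1-2: Δb = 1.9 m, d̄ = (0.00+1.07)/2 = 0.535, v̄ = (0.00+0.80)/2 = 0.4 → q = 1.9×0.535×0.4 = 0.4066 m³/s
Panel 2-3: Δb = 1.9 m, d̄ = (1.07+1.69)/2 = 1.38, v̄ = (0.80+1.08)/2 = 0.94 → q = 1.9×1.38×0.94 = 2.465 m³/s
Panel 3-4: Δb = 1.3 m, d̄ = (1.69+1.56)/2 = 1.625, v̄ = (1.08+0.93)/2 = 1.005 → q = 1.3×1.625×1.005 = 2.123 m³/s
Panel 4-5: Δb = 2.5 m, d̄ = (1.56+1.43)/2 = 1.495, v̄ = (0.93+1.03)/2 = 0.98 → q = 2.5×1.495×0.98 = 3.663 m³/s
Panel 5-6: Δb = 2.1 m, d̄ = (1.43+0.00)/2 = 0.715, v̄ = (1.03+0.00)/2 = 0.515 → q = 2.1×0.715×0.515 = 0.7733 m³/s
Q = Σ q = 9.430 m³/s

9.43 m³/s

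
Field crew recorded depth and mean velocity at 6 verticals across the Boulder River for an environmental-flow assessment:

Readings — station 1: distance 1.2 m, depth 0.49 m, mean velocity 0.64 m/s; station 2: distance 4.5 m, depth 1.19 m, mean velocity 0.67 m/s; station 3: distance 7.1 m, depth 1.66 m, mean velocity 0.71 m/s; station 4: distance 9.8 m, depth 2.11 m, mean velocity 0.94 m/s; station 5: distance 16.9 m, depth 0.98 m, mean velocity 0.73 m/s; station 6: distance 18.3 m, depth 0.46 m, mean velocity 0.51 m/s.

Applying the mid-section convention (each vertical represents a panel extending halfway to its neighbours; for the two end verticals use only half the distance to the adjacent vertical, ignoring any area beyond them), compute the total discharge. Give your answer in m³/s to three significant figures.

18.9 m³/s

w_1 = (4.5 − 1.2)/2 = 1.65 m; q_1 = 0.64 × 0.49 × 1.65 = 0.5174 m³/s
w_2 = (7.1 − 1.2)/2 = 2.95 m; q_2 = 0.67 × 1.19 × 2.95 = 2.352 m³/s
w_3 = (9.8 − 4.5)/2 = 2.65 m; q_3 = 0.71 × 1.66 × 2.65 = 3.123 m³/s
w_4 = (16.9 − 7.1)/2 = 4.9 m; q_4 = 0.94 × 2.11 × 4.9 = 9.719 m³/s
w_5 = (18.3 − 9.8)/2 = 4.25 m; q_5 = 0.73 × 0.98 × 4.25 = 3.040 m³/s
w_6 = (18.3 − 16.9)/2 = 0.7 m; q_6 = 0.51 × 0.46 × 0.7 = 0.1642 m³/s
Q = Σ qᵢ = 18.92 m³/s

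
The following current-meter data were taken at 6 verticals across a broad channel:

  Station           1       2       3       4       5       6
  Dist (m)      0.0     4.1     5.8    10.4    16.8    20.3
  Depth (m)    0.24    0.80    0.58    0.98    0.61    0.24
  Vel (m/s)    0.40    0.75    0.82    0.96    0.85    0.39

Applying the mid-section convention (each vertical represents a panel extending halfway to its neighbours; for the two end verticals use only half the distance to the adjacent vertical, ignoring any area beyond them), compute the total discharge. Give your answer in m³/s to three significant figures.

w_1 = (4.1 − 0.0)/2 = 2.05 m; q_1 = 0.40 × 0.24 × 2.05 = 0.1968 m³/s
w_2 = (5.8 − 0.0)/2 = 2.9 m; q_2 = 0.75 × 0.80 × 2.9 = 1.740 m³/s
w_3 = (10.4 − 4.1)/2 = 3.15 m; q_3 = 0.82 × 0.58 × 3.15 = 1.498 m³/s
w_4 = (16.8 − 5.8)/2 = 5.5 m; q_4 = 0.96 × 0.98 × 5.5 = 5.174 m³/s
w_5 = (20.3 − 10.4)/2 = 4.95 m; q_5 = 0.85 × 0.61 × 4.95 = 2.567 m³/s
w_6 = (20.3 − 16.8)/2 = 1.75 m; q_6 = 0.39 × 0.24 × 1.75 = 0.1638 m³/s
Q = Σ qᵢ = 11.34 m³/s

11.3 m³/s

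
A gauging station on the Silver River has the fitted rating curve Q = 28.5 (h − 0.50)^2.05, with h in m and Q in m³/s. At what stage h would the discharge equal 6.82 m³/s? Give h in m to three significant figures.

0.998 m

h − h₀ = (Q/C)^(1/b) = (6.82/28.5)^(1/2.05) = 0.4978 m
h = 0.50 + 0.4978 = 0.9978 m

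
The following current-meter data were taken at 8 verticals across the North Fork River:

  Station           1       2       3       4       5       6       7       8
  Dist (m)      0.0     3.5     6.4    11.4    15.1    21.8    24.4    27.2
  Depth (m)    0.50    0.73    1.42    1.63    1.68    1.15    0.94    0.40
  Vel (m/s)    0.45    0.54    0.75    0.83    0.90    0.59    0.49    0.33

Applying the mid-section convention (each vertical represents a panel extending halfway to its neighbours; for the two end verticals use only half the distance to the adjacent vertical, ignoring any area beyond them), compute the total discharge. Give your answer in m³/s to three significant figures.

w_1 = (3.5 − 0.0)/2 = 1.75 m; q_1 = 0.45 × 0.50 × 1.75 = 0.3938 m³/s
w_2 = (6.4 − 0.0)/2 = 3.2 m; q_2 = 0.54 × 0.73 × 3.2 = 1.261 m³/s
w_3 = (11.4 − 3.5)/2 = 3.95 m; q_3 = 0.75 × 1.42 × 3.95 = 4.207 m³/s
w_4 = (15.1 − 6.4)/2 = 4.35 m; q_4 = 0.83 × 1.63 × 4.35 = 5.885 m³/s
w_5 = (21.8 − 11.4)/2 = 5.2 m; q_5 = 0.90 × 1.68 × 5.2 = 7.862 m³/s
w_6 = (24.4 − 15.1)/2 = 4.65 m; q_6 = 0.59 × 1.15 × 4.65 = 3.155 m³/s
w_7 = (27.2 − 21.8)/2 = 2.7 m; q_7 = 0.49 × 0.94 × 2.7 = 1.244 m³/s
w_8 = (27.2 − 24.4)/2 = 1.4 m; q_8 = 0.33 × 0.40 × 1.4 = 0.1848 m³/s
Q = Σ qᵢ = 24.19 m³/s

24.2 m³/s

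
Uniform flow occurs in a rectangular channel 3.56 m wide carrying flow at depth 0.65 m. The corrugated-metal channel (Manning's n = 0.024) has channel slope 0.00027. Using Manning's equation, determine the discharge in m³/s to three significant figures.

A = b·y = 3.56 × 0.65 = 2.314 m²
P = b + 2y = 3.56 + 2×0.65 = 4.860 m
R = A/P = 2.314/4.860 = 0.4761 m
Q = (1/n)·A·R^(2/3)·S^(1/2) = (1/0.024) × 2.314 × 0.4761^(2/3) × 0.00027^(1/2) = 0.9660 m³/s

0.966 m³/s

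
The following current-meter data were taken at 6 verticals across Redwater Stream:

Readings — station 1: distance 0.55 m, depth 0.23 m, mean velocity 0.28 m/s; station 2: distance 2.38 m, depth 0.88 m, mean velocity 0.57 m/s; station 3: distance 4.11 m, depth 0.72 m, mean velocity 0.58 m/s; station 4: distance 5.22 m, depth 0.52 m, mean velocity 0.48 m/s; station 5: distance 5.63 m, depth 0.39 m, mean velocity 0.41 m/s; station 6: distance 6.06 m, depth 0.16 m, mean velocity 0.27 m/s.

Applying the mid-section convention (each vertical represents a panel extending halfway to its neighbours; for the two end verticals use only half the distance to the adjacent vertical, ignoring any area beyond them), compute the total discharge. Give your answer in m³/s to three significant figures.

1.81 m³/s

w_1 = (2.38 − 0.55)/2 = 0.915 m; q_1 = 0.28 × 0.23 × 0.915 = 0.05893 m³/s
w_2 = (4.11 − 0.55)/2 = 1.78 m; q_2 = 0.57 × 0.88 × 1.78 = 0.8928 m³/s
w_3 = (5.22 − 2.38)/2 = 1.42 m; q_3 = 0.58 × 0.72 × 1.42 = 0.5930 m³/s
w_4 = (5.63 − 4.11)/2 = 0.76 m; q_4 = 0.48 × 0.52 × 0.76 = 0.1897 m³/s
w_5 = (6.06 − 5.22)/2 = 0.42 m; q_5 = 0.41 × 0.39 × 0.42 = 0.06716 m³/s
w_6 = (6.06 − 5.63)/2 = 0.215 m; q_6 = 0.27 × 0.16 × 0.215 = 0.009288 m³/s
Q = Σ qᵢ = 1.811 m³/s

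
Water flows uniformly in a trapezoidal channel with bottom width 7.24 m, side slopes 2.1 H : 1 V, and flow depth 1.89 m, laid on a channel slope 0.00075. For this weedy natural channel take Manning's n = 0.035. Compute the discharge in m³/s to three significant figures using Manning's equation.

20.0 m³/s

A = (b + z·y)·y = (7.24 + 2.1×1.89)×1.89 = 21.19 m²
P = b + 2y√(1+z²) = 7.24 + 2×1.89×√(1+2.1²) = 16.03 m
R = A/P = 21.19/16.03 = 1.321 m
Q = (1/n)·A·R^(2/3)·S^(1/2) = (1/0.035) × 21.19 × 1.321^(2/3) × 0.00075^(1/2) = 19.96 m³/s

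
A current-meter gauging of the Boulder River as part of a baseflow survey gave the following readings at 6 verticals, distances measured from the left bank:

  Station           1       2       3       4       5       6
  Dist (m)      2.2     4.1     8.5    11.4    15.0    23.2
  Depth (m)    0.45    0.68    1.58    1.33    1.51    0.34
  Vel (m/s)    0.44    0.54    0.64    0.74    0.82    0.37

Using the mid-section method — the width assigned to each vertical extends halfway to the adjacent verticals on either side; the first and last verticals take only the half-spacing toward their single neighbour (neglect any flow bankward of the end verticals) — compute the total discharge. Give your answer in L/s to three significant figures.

16100 L/s

w_1 = (4.1 − 2.2)/2 = 0.95 m; q_1 = 0.44 × 0.45 × 0.95 = 0.1881 m³/s
w_2 = (8.5 − 2.2)/2 = 3.15 m; q_2 = 0.54 × 0.68 × 3.15 = 1.157 m³/s
w_3 = (11.4 − 4.1)/2 = 3.65 m; q_3 = 0.64 × 1.58 × 3.65 = 3.691 m³/s
w_4 = (15.0 − 8.5)/2 = 3.25 m; q_4 = 0.74 × 1.33 × 3.25 = 3.199 m³/s
w_5 = (23.2 − 11.4)/2 = 5.9 m; q_5 = 0.82 × 1.51 × 5.9 = 7.305 m³/s
w_6 = (23.2 − 15.0)/2 = 4.1 m; q_6 = 0.37 × 0.34 × 4.1 = 0.5158 m³/s
Q = Σ qᵢ = 16.06 m³/s
= 16.06 × 1000 = 16060 L/s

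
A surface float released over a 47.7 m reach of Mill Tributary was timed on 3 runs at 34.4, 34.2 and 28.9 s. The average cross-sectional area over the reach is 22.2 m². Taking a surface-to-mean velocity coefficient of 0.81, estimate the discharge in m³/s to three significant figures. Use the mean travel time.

26.4 m³/s

t̄ = (34.4 + 34.2 + 28.9) / 3 = 32.5 s
v_surface = L / t̄ = 47.7 / 32.5 = 1.468 m/s
v_mean = 0.81 × 1.468 = 1.189 m/s
Q = A × v_mean = 22.2 × 1.189 = 26.39 m³/s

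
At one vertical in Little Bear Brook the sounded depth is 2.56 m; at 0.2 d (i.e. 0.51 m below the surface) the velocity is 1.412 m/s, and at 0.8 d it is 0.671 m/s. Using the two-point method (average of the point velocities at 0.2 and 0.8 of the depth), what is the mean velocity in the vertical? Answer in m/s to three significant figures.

1.04 m/s

v̄ = (1.412 + 0.671) / 2 = 1.042 m/s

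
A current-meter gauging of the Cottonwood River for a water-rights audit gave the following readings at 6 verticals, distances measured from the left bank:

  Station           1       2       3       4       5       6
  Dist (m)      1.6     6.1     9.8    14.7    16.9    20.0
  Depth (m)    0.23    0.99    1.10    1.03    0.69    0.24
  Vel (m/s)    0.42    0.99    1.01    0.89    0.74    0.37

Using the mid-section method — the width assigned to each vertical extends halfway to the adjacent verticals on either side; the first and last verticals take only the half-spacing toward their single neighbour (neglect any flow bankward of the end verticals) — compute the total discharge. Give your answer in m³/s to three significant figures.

13.8 m³/s

w_1 = (6.1 − 1.6)/2 = 2.25 m; q_1 = 0.42 × 0.23 × 2.25 = 0.2174 m³/s
w_2 = (9.8 − 1.6)/2 = 4.1 m; q_2 = 0.99 × 0.99 × 4.1 = 4.018 m³/s
w_3 = (14.7 − 6.1)/2 = 4.3 m; q_3 = 1.01 × 1.10 × 4.3 = 4.777 m³/s
w_4 = (16.9 − 9.8)/2 = 3.55 m; q_4 = 0.89 × 1.03 × 3.55 = 3.254 m³/s
w_5 = (20.0 − 14.7)/2 = 2.65 m; q_5 = 0.74 × 0.69 × 2.65 = 1.353 m³/s
w_6 = (20.0 − 16.9)/2 = 1.55 m; q_6 = 0.37 × 0.24 × 1.55 = 0.1376 m³/s
Q = Σ qᵢ = 13.76 m³/s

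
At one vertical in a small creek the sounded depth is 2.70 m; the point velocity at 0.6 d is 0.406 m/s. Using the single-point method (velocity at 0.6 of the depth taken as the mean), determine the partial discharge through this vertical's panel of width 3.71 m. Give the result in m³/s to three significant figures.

4.07 m³/s

v̄ = v₀.₆ = 0.406 m/s
q = v̄ × d × w = 0.4060 × 2.70 × 3.71 = 4.067 m³/s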